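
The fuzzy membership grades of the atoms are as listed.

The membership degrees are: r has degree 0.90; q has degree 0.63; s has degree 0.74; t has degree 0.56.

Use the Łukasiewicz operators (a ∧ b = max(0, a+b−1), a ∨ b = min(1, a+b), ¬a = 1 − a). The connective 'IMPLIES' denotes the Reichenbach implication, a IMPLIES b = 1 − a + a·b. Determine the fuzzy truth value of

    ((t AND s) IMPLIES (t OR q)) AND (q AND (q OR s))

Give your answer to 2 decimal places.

t AND s = max(0, a+b−1) on (0.56, 0.74) = 0.30
t OR q = min(1, a+b) on (0.56, 0.63) = 1.00
(t AND s) IMPLIES (t OR q)  [Reichenbach: 1 − a + a·b] with a=0.30, b=1.00 → 1.00
q OR s = min(1, a+b) on (0.63, 0.74) = 1.00
q AND (q OR s) = max(0, a+b−1) on (0.63, 1.00) = 0.63
((t AND s) IMPLIES (t OR q)) AND (q AND (q OR s)) = max(0, a+b−1) on (1.00, 0.63) = 0.63

0.63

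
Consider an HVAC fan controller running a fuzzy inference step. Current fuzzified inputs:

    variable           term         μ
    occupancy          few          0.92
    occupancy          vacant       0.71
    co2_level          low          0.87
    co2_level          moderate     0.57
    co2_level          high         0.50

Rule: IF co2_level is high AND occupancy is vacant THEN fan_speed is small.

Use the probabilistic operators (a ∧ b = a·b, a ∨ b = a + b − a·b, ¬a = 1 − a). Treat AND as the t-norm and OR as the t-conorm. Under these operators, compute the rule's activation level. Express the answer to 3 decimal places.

0.355

firing strength: high=0.50, vacant=0.71; AND[a·b] → w = 0.3550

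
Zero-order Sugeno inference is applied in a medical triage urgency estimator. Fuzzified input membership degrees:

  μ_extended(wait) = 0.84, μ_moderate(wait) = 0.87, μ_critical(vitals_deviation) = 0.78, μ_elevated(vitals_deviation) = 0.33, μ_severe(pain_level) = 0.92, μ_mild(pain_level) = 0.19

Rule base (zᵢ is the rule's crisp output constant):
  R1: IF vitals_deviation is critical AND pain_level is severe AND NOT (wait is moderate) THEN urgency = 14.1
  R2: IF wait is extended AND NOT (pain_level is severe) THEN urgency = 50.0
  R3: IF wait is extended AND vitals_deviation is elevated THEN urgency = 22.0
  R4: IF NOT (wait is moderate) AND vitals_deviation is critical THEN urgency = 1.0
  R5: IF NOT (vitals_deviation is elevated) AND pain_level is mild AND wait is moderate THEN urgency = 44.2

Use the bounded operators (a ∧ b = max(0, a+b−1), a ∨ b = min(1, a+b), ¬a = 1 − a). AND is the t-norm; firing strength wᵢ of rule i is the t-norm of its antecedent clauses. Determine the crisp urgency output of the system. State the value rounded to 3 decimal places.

R1 (z=14.1): critical=0.78, severe=0.92, ¬moderate=1−0.87=0.13; AND[max(0, a+b−1)] → w = 0.00
R2 (z=50.0): extended=0.84, ¬severe=1−0.92=0.08; AND[max(0, a+b−1)] → w = 0.00
R3 (z=22.0): extended=0.84, elevated=0.33; AND[max(0, a+b−1)] → w = 0.17
R4 (z=1.0): ¬moderate=1−0.87=0.13, critical=0.78; AND[max(0, a+b−1)] → w = 0.00
R5 (z=44.2): ¬elevated=1−0.33=0.67, mild=0.19, moderate=0.87; AND[max(0, a+b−1)] → w = 0.00
Weighted average = (0.00·14.1 + 0.00·50.0 + 0.17·22.0 + 0.00·1.0 + 0.00·44.2) / (0.00 + 0.00 + 0.17 + 0.00 + 0.00)
  = 3.7400 / 0.1700 = 22.000

22.000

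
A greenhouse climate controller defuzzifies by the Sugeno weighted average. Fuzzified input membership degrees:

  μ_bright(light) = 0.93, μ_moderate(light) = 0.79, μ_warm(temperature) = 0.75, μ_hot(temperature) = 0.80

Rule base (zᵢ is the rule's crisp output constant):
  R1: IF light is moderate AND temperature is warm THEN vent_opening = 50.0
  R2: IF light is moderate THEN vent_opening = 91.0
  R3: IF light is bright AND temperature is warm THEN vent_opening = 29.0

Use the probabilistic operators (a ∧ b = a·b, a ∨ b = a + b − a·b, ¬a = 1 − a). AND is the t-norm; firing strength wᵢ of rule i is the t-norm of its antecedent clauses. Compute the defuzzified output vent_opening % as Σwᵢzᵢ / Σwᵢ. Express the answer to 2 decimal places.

R1 (z=50.0): moderate=0.79, warm=0.75; AND[a·b] → w = 0.5925
R2 (z=91.0): moderate=0.79 → w = 0.7900
R3 (z=29.0): bright=0.93, warm=0.75; AND[a·b] → w = 0.6975
Weighted average = (0.5925·50.0 + 0.7900·91.0 + 0.6975·29.0) / (0.5925 + 0.7900 + 0.6975)
  = 121.7425 / 2.0800 = 58.53

58.53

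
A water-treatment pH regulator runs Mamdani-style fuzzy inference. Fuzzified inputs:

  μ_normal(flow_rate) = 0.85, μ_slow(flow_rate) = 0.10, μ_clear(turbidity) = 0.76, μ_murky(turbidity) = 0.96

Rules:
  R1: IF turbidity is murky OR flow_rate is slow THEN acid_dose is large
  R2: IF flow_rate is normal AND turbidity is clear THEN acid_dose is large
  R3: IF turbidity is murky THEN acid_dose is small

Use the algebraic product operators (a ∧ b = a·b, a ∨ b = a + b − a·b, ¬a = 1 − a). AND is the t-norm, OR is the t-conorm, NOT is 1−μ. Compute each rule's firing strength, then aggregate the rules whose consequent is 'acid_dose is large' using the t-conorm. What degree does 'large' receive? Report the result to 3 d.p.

0.987

R1: murky=0.96, slow=0.10; OR[a + b − a·b] → w = 0.9640
R2: normal=0.85, clear=0.76; AND[a·b] → w = 0.6460
R3: murky=0.96 → w = 0.9600
Rules with consequent 'large': {R1, R2} → strengths 0.9640, 0.6460
Aggregate via t-conorm [a + b − a·b]: 0.9873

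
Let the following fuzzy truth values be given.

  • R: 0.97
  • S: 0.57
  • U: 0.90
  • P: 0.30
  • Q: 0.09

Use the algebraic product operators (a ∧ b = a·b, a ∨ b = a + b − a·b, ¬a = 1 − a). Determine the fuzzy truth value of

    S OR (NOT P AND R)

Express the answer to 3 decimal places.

NOT P = 1 − 0.3000 = 0.7000
NOT P AND R = a·b on (0.7000, 0.9700) = 0.6790
S OR (NOT P AND R) = a + b − a·b on (0.5700, 0.6790) = 0.8620

0.862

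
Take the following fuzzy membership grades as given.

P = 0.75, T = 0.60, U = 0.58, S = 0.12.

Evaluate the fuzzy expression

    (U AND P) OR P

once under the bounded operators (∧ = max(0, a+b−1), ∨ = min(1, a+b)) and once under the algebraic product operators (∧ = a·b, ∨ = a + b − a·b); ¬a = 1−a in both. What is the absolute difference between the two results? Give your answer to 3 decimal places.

0.141

Under bounded:
  U AND P = max(0, a+b−1) on (0.58, 0.75) = 0.33
  (U AND P) OR P = min(1, a+b) on (0.33, 0.75) = 1.00
  → value = 1.0000
Under algebraic product:
  U AND P = a·b on (0.5800, 0.7500) = 0.4350
  (U AND P) OR P = a + b − a·b on (0.4350, 0.7500) = 0.8588
  → value = 0.8588
|1.0000 − 0.8588| = 0.141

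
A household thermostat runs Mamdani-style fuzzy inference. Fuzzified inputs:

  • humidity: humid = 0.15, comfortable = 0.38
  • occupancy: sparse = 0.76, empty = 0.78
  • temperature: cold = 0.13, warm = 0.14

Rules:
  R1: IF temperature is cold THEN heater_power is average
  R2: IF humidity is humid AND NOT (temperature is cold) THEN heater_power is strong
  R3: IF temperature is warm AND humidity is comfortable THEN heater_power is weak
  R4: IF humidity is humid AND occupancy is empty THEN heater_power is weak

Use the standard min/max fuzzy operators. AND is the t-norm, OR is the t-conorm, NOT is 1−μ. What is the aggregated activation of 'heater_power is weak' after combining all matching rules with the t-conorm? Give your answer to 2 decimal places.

R1: cold=0.13 → w = 0.13
R2: humid=0.15, ¬cold=1−0.13=0.87; AND[min(a, b)] → w = 0.15
R3: warm=0.14, comfortable=0.38; AND[min(a, b)] → w = 0.14
R4: humid=0.15, empty=0.78; AND[min(a, b)] → w = 0.15
Rules with consequent 'weak': {R3, R4} → strengths 0.14, 0.15
Aggregate via t-conorm [max(a, b)]: 0.15

0.15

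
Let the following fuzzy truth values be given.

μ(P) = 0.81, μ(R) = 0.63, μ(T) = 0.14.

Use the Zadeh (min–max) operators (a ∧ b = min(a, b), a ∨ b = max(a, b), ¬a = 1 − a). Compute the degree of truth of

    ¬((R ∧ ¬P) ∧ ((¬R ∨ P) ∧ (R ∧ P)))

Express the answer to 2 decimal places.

0.81

¬P = 1 − 0.81 = 0.19
R ∧ ¬P = min(a, b) on (0.63, 0.19) = 0.19
¬R = 1 − 0.63 = 0.37
¬R ∨ P = max(a, b) on (0.37, 0.81) = 0.81
R ∧ P = min(a, b) on (0.63, 0.81) = 0.63
(¬R ∨ P) ∧ (R ∧ P) = min(a, b) on (0.81, 0.63) = 0.63
(R ∧ ¬P) ∧ ((¬R ∨ P) ∧ (R ∧ P)) = min(a, b) on (0.19, 0.63) = 0.19
¬((R ∧ ¬P) ∧ ((¬R ∨ P) ∧ (R ∧ P))) = 1 − 0.19 = 0.81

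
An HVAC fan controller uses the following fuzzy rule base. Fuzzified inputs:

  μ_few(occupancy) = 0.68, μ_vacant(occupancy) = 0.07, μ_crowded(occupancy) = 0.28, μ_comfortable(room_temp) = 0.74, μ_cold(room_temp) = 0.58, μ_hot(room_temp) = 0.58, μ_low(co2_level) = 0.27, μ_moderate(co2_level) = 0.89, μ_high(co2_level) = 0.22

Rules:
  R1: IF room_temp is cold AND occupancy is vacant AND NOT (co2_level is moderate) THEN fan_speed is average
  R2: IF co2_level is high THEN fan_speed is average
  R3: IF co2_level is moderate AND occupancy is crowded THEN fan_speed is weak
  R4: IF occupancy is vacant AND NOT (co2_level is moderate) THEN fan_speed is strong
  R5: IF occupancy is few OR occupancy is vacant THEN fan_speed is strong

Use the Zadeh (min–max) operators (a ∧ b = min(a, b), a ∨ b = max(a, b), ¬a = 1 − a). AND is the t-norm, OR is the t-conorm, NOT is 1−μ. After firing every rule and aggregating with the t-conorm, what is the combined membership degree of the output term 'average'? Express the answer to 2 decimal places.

0.22

R1: cold=0.58, vacant=0.07, ¬moderate=1−0.89=0.11; AND[min(a, b)] → w = 0.07
R2: high=0.22 → w = 0.22
R3: moderate=0.89, crowded=0.28; AND[min(a, b)] → w = 0.28
R4: vacant=0.07, ¬moderate=1−0.89=0.11; AND[min(a, b)] → w = 0.07
R5: few=0.68, vacant=0.07; OR[max(a, b)] → w = 0.68
Rules with consequent 'average': {R1, R2} → strengths 0.07, 0.22
Aggregate via t-conorm [max(a, b)]: 0.22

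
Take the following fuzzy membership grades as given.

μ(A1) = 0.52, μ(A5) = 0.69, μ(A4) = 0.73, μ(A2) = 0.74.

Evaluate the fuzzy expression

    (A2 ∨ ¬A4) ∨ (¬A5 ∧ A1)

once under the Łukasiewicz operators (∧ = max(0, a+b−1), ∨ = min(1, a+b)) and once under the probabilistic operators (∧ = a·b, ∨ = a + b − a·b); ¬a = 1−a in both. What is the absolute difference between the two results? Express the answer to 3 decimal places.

Under Łukasiewicz:
  ¬A4 = 1 − 0.73 = 0.27
  A2 ∨ ¬A4 = min(1, a+b) on (0.74, 0.27) = 1.00
  ¬A5 = 1 − 0.69 = 0.31
  ¬A5 ∧ A1 = max(0, a+b−1) on (0.31, 0.52) = 0.00
  (A2 ∨ ¬A4) ∨ (¬A5 ∧ A1) = min(1, a+b) on (1.00, 0.00) = 1.00
  → value = 1.0000
Under probabilistic:
  ¬A4 = 1 − 0.7300 = 0.2700
  A2 ∨ ¬A4 = a + b − a·b on (0.7400, 0.2700) = 0.8102
  ¬A5 = 1 − 0.6900 = 0.3100
  ¬A5 ∧ A1 = a·b on (0.3100, 0.5200) = 0.1612
  (A2 ∨ ¬A4) ∨ (¬A5 ∧ A1) = a + b − a·b on (0.8102, 0.1612) = 0.8408
  → value = 0.8408
|1.0000 − 0.8408| = 0.159

0.159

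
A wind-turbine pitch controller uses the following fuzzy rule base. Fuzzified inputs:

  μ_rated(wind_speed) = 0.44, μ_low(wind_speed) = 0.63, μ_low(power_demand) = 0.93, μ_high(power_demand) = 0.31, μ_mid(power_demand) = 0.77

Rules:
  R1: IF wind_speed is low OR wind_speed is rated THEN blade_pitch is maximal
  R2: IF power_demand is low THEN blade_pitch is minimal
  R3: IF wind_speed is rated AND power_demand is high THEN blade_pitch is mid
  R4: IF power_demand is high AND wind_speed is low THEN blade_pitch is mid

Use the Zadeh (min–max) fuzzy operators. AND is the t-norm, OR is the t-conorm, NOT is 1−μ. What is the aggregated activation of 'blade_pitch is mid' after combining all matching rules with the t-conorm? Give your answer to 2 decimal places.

R1: low=0.63, rated=0.44; OR[max(a, b)] → w = 0.63
R2: low=0.93 → w = 0.93
R3: rated=0.44, high=0.31; AND[min(a, b)] → w = 0.31
R4: high=0.31, low=0.63; AND[min(a, b)] → w = 0.31
Rules with consequent 'mid': {R3, R4} → strengths 0.31, 0.31
Aggregate via t-conorm [max(a, b)]: 0.31

0.31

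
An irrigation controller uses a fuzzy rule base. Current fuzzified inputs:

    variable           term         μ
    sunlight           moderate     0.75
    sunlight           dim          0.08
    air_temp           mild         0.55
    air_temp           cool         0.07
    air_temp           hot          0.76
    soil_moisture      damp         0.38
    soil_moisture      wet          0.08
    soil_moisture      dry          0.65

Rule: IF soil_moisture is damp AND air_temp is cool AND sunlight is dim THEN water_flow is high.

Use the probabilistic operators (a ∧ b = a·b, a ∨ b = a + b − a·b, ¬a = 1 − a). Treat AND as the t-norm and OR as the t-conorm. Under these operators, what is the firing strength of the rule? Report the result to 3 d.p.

firing strength: damp=0.38, cool=0.07, dim=0.08; AND[a·b] → w = 0.0021

0.002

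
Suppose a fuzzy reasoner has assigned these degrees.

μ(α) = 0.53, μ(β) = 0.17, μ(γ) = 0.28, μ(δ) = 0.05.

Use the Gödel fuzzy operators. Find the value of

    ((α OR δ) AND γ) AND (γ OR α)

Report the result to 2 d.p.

0.28

α OR δ = max(a, b) on (0.53, 0.05) = 0.53
(α OR δ) AND γ = min(a, b) on (0.53, 0.28) = 0.28
γ OR α = max(a, b) on (0.28, 0.53) = 0.53
((α OR δ) AND γ) AND (γ OR α) = min(a, b) on (0.28, 0.53) = 0.28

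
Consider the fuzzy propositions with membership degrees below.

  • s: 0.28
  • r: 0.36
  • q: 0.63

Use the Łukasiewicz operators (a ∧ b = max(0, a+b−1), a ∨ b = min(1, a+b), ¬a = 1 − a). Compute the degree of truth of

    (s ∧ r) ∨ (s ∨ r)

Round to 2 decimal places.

0.64

s ∧ r = max(0, a+b−1) on (0.28, 0.36) = 0.00
s ∨ r = min(1, a+b) on (0.28, 0.36) = 0.64
(s ∧ r) ∨ (s ∨ r) = min(1, a+b) on (0.00, 0.64) = 0.64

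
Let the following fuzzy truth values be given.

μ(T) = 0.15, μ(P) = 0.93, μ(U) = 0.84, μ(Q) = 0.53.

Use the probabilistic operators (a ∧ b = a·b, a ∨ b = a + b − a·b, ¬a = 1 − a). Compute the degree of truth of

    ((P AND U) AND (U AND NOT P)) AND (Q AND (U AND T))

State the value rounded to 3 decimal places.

0.003

P AND U = a·b on (0.9300, 0.8400) = 0.7812
NOT P = 1 − 0.9300 = 0.0700
U AND NOT P = a·b on (0.8400, 0.0700) = 0.0588
(P AND U) AND (U AND NOT P) = a·b on (0.7812, 0.0588) = 0.0459
U AND T = a·b on (0.8400, 0.1500) = 0.1260
Q AND (U AND T) = a·b on (0.5300, 0.1260) = 0.0668
((P AND U) AND (U AND NOT P)) AND (Q AND (U AND T)) = a·b on (0.0459, 0.0668) = 0.0031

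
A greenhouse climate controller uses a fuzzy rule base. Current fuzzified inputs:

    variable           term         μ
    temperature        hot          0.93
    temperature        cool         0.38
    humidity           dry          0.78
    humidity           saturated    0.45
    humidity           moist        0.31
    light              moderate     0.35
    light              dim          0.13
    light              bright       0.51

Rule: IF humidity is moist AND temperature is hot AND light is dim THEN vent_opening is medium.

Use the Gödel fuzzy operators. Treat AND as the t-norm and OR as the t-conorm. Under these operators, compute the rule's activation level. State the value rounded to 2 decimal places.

firing strength: moist=0.31, hot=0.93, dim=0.13; AND[min(a, b)] → w = 0.13

0.13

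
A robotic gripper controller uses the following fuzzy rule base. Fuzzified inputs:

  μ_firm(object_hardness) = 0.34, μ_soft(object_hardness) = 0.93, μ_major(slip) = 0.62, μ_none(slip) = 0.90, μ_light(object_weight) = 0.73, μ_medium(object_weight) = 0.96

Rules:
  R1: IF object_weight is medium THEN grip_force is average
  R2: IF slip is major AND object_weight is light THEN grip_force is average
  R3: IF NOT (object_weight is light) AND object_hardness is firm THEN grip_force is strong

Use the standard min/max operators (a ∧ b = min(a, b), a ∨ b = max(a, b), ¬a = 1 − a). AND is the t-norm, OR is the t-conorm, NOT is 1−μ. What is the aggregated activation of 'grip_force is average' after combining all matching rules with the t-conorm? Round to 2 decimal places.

0.96

R1: medium=0.96 → w = 0.96
R2: major=0.62, light=0.73; AND[min(a, b)] → w = 0.62
R3: ¬light=1−0.73=0.27, firm=0.34; AND[min(a, b)] → w = 0.27
Rules with consequent 'average': {R1, R2} → strengths 0.96, 0.62
Aggregate via t-conorm [max(a, b)]: 0.96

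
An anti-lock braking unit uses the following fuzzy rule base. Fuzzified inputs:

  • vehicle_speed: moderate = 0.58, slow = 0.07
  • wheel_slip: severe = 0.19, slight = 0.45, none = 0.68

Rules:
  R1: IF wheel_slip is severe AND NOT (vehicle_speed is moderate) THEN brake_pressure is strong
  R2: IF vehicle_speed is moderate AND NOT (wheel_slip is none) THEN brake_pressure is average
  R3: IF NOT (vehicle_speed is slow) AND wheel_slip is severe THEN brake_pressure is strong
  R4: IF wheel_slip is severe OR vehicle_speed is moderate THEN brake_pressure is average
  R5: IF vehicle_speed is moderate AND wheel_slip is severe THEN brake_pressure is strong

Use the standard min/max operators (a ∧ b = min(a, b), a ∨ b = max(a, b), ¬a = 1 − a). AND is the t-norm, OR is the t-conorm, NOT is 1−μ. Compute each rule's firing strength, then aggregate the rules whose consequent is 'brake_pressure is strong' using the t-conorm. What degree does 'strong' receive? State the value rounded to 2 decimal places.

R1: severe=0.19, ¬moderate=1−0.58=0.42; AND[min(a, b)] → w = 0.19
R2: moderate=0.58, ¬none=1−0.68=0.32; AND[min(a, b)] → w = 0.32
R3: ¬slow=1−0.07=0.93, severe=0.19; AND[min(a, b)] → w = 0.19
R4: severe=0.19, moderate=0.58; OR[max(a, b)] → w = 0.58
R5: moderate=0.58, severe=0.19; AND[min(a, b)] → w = 0.19
Rules with consequent 'strong': {R1, R3, R5} → strengths 0.19, 0.19, 0.19
Aggregate via t-conorm [max(a, b)]: 0.19

0.19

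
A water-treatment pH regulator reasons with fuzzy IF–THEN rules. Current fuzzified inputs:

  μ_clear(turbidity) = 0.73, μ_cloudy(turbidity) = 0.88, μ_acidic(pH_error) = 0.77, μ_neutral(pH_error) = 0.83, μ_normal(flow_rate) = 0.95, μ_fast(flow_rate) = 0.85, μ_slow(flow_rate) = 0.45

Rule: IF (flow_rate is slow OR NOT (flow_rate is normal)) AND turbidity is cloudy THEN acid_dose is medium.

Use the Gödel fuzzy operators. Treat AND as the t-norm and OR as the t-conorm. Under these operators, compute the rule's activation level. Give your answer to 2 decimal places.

firing strength: (slow=0.45 OR ¬normal=1−0.95=0.05) = 0.45; AND[min(a, b)] with cloudy=0.88 → w = 0.45

0.45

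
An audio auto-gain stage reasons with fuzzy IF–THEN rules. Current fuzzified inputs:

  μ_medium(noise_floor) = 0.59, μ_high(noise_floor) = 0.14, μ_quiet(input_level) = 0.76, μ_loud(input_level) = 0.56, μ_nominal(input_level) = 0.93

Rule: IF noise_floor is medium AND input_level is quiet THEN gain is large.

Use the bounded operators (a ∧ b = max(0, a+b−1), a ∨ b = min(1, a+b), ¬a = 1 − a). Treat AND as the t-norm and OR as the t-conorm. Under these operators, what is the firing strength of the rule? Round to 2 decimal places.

0.35

firing strength: medium=0.59, quiet=0.76; AND[max(0, a+b−1)] → w = 0.35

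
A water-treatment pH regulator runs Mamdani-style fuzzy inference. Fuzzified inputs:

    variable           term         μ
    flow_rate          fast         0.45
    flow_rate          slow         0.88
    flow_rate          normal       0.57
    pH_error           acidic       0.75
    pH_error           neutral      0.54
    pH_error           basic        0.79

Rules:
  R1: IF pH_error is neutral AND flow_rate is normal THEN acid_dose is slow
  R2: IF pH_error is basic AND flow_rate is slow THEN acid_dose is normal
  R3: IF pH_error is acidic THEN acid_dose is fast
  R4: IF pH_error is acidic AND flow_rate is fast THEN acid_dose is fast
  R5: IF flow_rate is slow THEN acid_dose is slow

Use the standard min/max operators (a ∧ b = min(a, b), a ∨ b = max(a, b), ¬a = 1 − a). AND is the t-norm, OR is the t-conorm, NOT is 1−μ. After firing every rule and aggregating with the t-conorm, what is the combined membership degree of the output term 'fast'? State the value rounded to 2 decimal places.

R1: neutral=0.54, normal=0.57; AND[min(a, b)] → w = 0.54
R2: basic=0.79, slow=0.88; AND[min(a, b)] → w = 0.79
R3: acidic=0.75 → w = 0.75
R4: acidic=0.75, fast=0.45; AND[min(a, b)] → w = 0.45
R5: slow=0.88 → w = 0.88
Rules with consequent 'fast': {R3, R4} → strengths 0.75, 0.45
Aggregate via t-conorm [max(a, b)]: 0.75

0.75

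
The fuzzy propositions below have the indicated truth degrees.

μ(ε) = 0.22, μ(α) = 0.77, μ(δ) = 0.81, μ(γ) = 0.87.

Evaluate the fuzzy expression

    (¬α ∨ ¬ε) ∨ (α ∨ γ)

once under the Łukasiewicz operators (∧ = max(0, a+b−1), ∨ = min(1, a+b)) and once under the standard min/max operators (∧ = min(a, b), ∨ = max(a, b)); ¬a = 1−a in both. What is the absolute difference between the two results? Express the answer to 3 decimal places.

0.130

Under Łukasiewicz:
  ¬α = 1 − 0.77 = 0.23
  ¬ε = 1 − 0.22 = 0.78
  ¬α ∨ ¬ε = min(1, a+b) on (0.23, 0.78) = 1.00
  α ∨ γ = min(1, a+b) on (0.77, 0.87) = 1.00
  (¬α ∨ ¬ε) ∨ (α ∨ γ) = min(1, a+b) on (1.00, 1.00) = 1.00
  → value = 1.0000
Under standard min/max:
  ¬α = 1 − 0.77 = 0.23
  ¬ε = 1 − 0.22 = 0.78
  ¬α ∨ ¬ε = max(a, b) on (0.23, 0.78) = 0.78
  α ∨ γ = max(a, b) on (0.77, 0.87) = 0.87
  (¬α ∨ ¬ε) ∨ (α ∨ γ) = max(a, b) on (0.78, 0.87) = 0.87
  → value = 0.8700
|1.0000 − 0.8700| = 0.130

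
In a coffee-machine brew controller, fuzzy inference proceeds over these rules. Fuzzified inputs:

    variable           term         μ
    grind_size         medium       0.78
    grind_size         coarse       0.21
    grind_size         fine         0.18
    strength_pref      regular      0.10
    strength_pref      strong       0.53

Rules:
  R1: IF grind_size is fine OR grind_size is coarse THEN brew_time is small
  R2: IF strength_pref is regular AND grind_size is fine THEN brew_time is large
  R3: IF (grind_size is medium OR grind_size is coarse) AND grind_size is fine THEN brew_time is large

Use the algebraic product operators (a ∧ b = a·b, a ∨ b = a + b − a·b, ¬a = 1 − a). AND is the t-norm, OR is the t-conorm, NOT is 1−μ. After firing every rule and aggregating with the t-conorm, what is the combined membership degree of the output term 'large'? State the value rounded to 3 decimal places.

0.164

R1: fine=0.18, coarse=0.21; OR[a + b − a·b] → w = 0.3522
R2: regular=0.10, fine=0.18; AND[a·b] → w = 0.0180
R3: (medium=0.78 OR coarse=0.21) = 0.8262; AND[a·b] with fine=0.18 → w = 0.1487
Rules with consequent 'large': {R2, R3} → strengths 0.0180, 0.1487
Aggregate via t-conorm [a + b − a·b]: 0.1640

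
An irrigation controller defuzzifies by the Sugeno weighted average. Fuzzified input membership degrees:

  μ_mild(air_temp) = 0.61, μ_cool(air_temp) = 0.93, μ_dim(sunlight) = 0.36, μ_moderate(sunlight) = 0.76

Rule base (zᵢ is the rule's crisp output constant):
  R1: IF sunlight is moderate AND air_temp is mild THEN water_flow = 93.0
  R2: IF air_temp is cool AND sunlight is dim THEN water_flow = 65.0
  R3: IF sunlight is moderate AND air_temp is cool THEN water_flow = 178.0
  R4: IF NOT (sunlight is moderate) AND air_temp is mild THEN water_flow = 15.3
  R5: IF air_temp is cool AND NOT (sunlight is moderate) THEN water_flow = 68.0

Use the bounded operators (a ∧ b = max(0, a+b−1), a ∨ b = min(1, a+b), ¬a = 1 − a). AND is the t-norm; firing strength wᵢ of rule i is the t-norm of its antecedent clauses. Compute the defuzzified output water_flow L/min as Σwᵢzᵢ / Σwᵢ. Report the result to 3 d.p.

123.447

R1 (z=93.0): moderate=0.76, mild=0.61; AND[max(0, a+b−1)] → w = 0.37
R2 (z=65.0): cool=0.93, dim=0.36; AND[max(0, a+b−1)] → w = 0.29
R3 (z=178.0): moderate=0.76, cool=0.93; AND[max(0, a+b−1)] → w = 0.69
R4 (z=15.3): ¬moderate=1−0.76=0.24, mild=0.61; AND[max(0, a+b−1)] → w = 0.00
R5 (z=68.0): cool=0.93, ¬moderate=1−0.76=0.24; AND[max(0, a+b−1)] → w = 0.17
Weighted average = (0.37·93.0 + 0.29·65.0 + 0.69·178.0 + 0.00·15.3 + 0.17·68.0) / (0.37 + 0.29 + 0.69 + 0.00 + 0.17)
  = 187.6400 / 1.5200 = 123.447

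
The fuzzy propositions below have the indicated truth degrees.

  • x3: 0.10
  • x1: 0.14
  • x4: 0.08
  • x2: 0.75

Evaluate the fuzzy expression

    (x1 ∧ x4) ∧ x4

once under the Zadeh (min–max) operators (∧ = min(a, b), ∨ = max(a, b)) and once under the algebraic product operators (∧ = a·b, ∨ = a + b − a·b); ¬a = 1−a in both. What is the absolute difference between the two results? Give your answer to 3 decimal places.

Under Zadeh (min–max):
  x1 ∧ x4 = min(a, b) on (0.14, 0.08) = 0.08
  (x1 ∧ x4) ∧ x4 = min(a, b) on (0.08, 0.08) = 0.08
  → value = 0.0800
Under algebraic product:
  x1 ∧ x4 = a·b on (0.1400, 0.0800) = 0.0112
  (x1 ∧ x4) ∧ x4 = a·b on (0.0112, 0.0800) = 0.0009
  → value = 0.0009
|0.0800 − 0.0009| = 0.079

0.079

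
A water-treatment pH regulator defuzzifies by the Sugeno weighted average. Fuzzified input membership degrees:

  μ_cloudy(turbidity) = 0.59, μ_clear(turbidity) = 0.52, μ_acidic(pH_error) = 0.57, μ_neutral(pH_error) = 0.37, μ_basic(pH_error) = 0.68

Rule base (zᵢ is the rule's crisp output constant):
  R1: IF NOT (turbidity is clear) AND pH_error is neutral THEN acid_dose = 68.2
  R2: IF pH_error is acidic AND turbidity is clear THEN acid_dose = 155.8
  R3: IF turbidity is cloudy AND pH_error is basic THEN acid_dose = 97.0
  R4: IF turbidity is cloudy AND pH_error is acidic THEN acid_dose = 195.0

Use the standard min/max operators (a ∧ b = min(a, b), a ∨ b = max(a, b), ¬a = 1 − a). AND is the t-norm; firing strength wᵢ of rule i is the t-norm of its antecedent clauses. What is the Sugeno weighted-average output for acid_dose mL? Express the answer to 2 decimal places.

R1 (z=68.2): ¬clear=1−0.52=0.48, neutral=0.37; AND[min(a, b)] → w = 0.37
R2 (z=155.8): acidic=0.57, clear=0.52; AND[min(a, b)] → w = 0.52
R3 (z=97.0): cloudy=0.59, basic=0.68; AND[min(a, b)] → w = 0.59
R4 (z=195.0): cloudy=0.59, acidic=0.57; AND[min(a, b)] → w = 0.57
Weighted average = (0.37·68.2 + 0.52·155.8 + 0.59·97.0 + 0.57·195.0) / (0.37 + 0.52 + 0.59 + 0.57)
  = 274.6300 / 2.0500 = 133.97

133.97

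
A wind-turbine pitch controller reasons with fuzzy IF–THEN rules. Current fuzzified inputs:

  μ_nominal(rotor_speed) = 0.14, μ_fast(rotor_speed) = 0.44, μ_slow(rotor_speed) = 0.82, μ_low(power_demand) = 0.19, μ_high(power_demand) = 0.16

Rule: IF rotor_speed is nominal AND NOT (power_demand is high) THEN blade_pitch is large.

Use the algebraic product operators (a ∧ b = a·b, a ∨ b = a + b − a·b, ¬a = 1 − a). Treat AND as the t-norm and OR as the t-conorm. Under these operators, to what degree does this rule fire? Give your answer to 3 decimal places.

firing strength: nominal=0.14, ¬high=1−0.16=0.84; AND[a·b] → w = 0.1176

0.118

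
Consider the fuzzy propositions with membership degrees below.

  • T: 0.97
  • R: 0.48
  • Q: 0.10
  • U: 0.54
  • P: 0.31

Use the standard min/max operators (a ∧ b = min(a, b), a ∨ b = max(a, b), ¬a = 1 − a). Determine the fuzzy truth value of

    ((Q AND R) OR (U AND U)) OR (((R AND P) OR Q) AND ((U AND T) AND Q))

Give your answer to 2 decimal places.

Q AND R = min(a, b) on (0.10, 0.48) = 0.10
U AND U = min(a, b) on (0.54, 0.54) = 0.54
(Q AND R) OR (U AND U) = max(a, b) on (0.10, 0.54) = 0.54
R AND P = min(a, b) on (0.48, 0.31) = 0.31
(R AND P) OR Q = max(a, b) on (0.31, 0.10) = 0.31
U AND T = min(a, b) on (0.54, 0.97) = 0.54
(U AND T) AND Q = min(a, b) on (0.54, 0.10) = 0.10
((R AND P) OR Q) AND ((U AND T) AND Q) = min(a, b) on (0.31, 0.10) = 0.10
((Q AND R) OR (U AND U)) OR (((R AND P) OR Q) AND ((U AND T) AND Q)) = max(a, b) on (0.54, 0.10) = 0.54

0.54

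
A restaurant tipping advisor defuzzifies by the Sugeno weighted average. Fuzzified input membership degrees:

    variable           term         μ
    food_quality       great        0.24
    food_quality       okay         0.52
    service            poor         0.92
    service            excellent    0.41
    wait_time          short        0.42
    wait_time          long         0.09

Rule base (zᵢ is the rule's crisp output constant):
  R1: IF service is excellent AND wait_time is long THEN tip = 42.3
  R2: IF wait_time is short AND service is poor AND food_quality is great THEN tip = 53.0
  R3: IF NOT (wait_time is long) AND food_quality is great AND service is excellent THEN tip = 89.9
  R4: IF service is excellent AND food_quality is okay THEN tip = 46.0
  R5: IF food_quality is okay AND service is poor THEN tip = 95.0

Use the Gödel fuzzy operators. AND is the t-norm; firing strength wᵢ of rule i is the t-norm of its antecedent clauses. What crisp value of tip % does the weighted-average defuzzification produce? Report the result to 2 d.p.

R1 (z=42.3): excellent=0.41, long=0.09; AND[min(a, b)] → w = 0.09
R2 (z=53.0): short=0.42, poor=0.92, great=0.24; AND[min(a, b)] → w = 0.24
R3 (z=89.9): ¬long=1−0.09=0.91, great=0.24, excellent=0.41; AND[min(a, b)] → w = 0.24
R4 (z=46.0): excellent=0.41, okay=0.52; AND[min(a, b)] → w = 0.41
R5 (z=95.0): okay=0.52, poor=0.92; AND[min(a, b)] → w = 0.52
Weighted average = (0.09·42.3 + 0.24·53.0 + 0.24·89.9 + 0.41·46.0 + 0.52·95.0) / (0.09 + 0.24 + 0.24 + 0.41 + 0.52)
  = 106.3630 / 1.5000 = 70.91

70.91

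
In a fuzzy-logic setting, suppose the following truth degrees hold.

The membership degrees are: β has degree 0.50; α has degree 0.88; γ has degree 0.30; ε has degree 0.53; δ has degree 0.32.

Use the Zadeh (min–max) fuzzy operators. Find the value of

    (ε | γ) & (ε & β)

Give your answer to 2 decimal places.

0.50

ε | γ = max(a, b) on (0.53, 0.30) = 0.53
ε & β = min(a, b) on (0.53, 0.50) = 0.50
(ε | γ) & (ε & β) = min(a, b) on (0.53, 0.50) = 0.50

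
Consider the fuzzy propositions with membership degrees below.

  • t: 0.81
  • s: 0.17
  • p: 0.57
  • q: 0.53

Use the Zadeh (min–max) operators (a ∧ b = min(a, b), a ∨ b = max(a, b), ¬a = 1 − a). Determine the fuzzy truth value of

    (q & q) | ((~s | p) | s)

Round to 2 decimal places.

0.83

q & q = min(a, b) on (0.53, 0.53) = 0.53
~s = 1 − 0.17 = 0.83
~s | p = max(a, b) on (0.83, 0.57) = 0.83
(~s | p) | s = max(a, b) on (0.83, 0.17) = 0.83
(q & q) | ((~s | p) | s) = max(a, b) on (0.53, 0.83) = 0.83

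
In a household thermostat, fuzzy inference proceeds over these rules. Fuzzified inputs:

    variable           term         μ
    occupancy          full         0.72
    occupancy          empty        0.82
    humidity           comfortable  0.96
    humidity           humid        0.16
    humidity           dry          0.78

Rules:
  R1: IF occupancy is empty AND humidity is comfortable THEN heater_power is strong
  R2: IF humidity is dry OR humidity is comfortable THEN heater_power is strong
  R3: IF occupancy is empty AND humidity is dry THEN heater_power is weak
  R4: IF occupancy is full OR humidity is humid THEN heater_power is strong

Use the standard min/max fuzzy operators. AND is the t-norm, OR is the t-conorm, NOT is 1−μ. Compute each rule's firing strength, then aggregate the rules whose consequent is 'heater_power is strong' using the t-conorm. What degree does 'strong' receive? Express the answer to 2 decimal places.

0.96

R1: empty=0.82, comfortable=0.96; AND[min(a, b)] → w = 0.82
R2: dry=0.78, comfortable=0.96; OR[max(a, b)] → w = 0.96
R3: empty=0.82, dry=0.78; AND[min(a, b)] → w = 0.78
R4: full=0.72, humid=0.16; OR[max(a, b)] → w = 0.72
Rules with consequent 'strong': {R1, R2, R4} → strengths 0.82, 0.96, 0.72
Aggregate via t-conorm [max(a, b)]: 0.96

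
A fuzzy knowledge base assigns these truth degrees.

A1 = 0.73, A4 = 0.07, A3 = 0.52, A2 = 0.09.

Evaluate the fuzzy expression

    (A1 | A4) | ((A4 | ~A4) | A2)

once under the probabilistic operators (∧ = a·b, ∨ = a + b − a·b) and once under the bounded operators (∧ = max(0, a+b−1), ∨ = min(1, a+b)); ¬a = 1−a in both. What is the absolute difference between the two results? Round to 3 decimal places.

Under probabilistic:
  A1 | A4 = a + b − a·b on (0.7300, 0.0700) = 0.7489
  ~A4 = 1 − 0.0700 = 0.9300
  A4 | ~A4 = a + b − a·b on (0.0700, 0.9300) = 0.9349
  (A4 | ~A4) | A2 = a + b − a·b on (0.9349, 0.0900) = 0.9408
  (A1 | A4) | ((A4 | ~A4) | A2) = a + b − a·b on (0.7489, 0.9408) = 0.9851
  → value = 0.9851
Under bounded:
  A1 | A4 = min(1, a+b) on (0.73, 0.07) = 0.80
  ~A4 = 1 − 0.07 = 0.93
  A4 | ~A4 = min(1, a+b) on (0.07, 0.93) = 1.00
  (A4 | ~A4) | A2 = min(1, a+b) on (1.00, 0.09) = 1.00
  (A1 | A4) | ((A4 | ~A4) | A2) = min(1, a+b) on (0.80, 1.00) = 1.00
  → value = 1.0000
|0.9851 − 1.0000| = 0.015

0.015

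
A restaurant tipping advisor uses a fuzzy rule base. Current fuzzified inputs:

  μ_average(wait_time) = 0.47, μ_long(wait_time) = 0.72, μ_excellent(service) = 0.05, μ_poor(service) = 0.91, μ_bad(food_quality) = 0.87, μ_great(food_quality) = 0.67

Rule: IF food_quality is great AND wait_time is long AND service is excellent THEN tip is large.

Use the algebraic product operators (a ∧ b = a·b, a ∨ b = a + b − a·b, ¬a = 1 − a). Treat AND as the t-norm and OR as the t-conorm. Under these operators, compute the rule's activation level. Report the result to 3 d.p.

firing strength: great=0.67, long=0.72, excellent=0.05; AND[a·b] → w = 0.0241

0.024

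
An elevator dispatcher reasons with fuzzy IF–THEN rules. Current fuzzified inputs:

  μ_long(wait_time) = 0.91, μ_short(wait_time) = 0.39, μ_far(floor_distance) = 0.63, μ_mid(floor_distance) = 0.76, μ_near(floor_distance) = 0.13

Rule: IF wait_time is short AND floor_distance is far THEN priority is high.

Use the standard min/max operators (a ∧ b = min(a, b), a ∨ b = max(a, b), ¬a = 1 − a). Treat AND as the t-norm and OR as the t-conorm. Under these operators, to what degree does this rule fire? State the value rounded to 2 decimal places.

0.39

firing strength: short=0.39, far=0.63; AND[min(a, b)] → w = 0.39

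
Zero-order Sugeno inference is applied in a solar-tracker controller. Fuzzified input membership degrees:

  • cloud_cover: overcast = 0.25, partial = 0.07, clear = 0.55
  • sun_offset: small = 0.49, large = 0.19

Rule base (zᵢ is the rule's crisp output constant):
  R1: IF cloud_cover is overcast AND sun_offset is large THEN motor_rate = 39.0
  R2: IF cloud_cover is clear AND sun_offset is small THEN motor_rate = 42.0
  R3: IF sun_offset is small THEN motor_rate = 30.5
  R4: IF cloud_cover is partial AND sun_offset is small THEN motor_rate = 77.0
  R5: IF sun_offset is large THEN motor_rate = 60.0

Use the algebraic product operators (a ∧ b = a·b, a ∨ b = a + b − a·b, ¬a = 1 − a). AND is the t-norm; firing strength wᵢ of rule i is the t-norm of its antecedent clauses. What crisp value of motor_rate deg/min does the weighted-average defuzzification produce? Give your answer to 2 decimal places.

40.88

R1 (z=39.0): overcast=0.25, large=0.19; AND[a·b] → w = 0.0475
R2 (z=42.0): clear=0.55, small=0.49; AND[a·b] → w = 0.2695
R3 (z=30.5): small=0.49 → w = 0.4900
R4 (z=77.0): partial=0.07, small=0.49; AND[a·b] → w = 0.0343
R5 (z=60.0): large=0.19 → w = 0.1900
Weighted average = (0.0475·39.0 + 0.2695·42.0 + 0.4900·30.5 + 0.0343·77.0 + 0.1900·60.0) / (0.0475 + 0.2695 + 0.4900 + 0.0343 + 0.1900)
  = 42.1576 / 1.0313 = 40.88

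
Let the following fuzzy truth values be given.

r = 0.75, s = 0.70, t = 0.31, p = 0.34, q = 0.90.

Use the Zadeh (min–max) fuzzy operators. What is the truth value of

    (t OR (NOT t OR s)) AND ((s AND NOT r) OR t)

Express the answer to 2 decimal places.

NOT t = 1 − 0.31 = 0.69
NOT t OR s = max(a, b) on (0.69, 0.70) = 0.70
t OR (NOT t OR s) = max(a, b) on (0.31, 0.70) = 0.70
NOT r = 1 − 0.75 = 0.25
s AND NOT r = min(a, b) on (0.70, 0.25) = 0.25
(s AND NOT r) OR t = max(a, b) on (0.25, 0.31) = 0.31
(t OR (NOT t OR s)) AND ((s AND NOT r) OR t) = min(a, b) on (0.70, 0.31) = 0.31

0.31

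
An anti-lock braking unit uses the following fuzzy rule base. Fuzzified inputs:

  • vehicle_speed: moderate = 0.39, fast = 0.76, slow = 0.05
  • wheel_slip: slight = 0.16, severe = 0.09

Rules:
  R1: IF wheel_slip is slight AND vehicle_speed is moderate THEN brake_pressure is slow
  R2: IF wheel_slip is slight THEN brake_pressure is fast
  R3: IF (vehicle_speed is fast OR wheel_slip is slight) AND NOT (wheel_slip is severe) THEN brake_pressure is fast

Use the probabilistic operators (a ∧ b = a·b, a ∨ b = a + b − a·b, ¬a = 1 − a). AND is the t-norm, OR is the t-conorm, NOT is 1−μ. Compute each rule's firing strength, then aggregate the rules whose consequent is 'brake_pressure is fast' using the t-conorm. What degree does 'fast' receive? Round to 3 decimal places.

0.770

R1: slight=0.16, moderate=0.39; AND[a·b] → w = 0.0624
R2: slight=0.16 → w = 0.1600
R3: (fast=0.76 OR slight=0.16) = 0.7984; AND[a·b] with ¬severe=1−0.09=0.91 → w = 0.7265
Rules with consequent 'fast': {R2, R3} → strengths 0.1600, 0.7265
Aggregate via t-conorm [a + b − a·b]: 0.7703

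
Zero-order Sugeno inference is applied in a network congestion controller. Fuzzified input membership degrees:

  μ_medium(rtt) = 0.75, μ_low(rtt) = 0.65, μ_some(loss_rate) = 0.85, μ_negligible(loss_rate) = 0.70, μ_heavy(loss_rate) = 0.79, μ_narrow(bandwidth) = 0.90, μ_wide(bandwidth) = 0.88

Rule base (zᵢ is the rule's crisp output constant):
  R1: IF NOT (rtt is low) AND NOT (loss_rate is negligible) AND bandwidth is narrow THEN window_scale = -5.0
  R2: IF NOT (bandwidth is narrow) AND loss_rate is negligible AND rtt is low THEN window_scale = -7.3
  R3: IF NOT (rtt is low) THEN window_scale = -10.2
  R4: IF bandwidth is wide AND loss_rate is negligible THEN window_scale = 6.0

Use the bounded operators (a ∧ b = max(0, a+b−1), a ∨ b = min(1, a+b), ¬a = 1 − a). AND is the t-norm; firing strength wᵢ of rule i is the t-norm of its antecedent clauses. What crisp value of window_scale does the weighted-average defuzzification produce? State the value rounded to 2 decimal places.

-0.10

R1 (z=-5.0): ¬low=1−0.65=0.35, ¬negligible=1−0.70=0.30, narrow=0.90; AND[max(0, a+b−1)] → w = 0.00
R2 (z=-7.3): ¬narrow=1−0.90=0.10, negligible=0.70, low=0.65; AND[max(0, a+b−1)] → w = 0.00
R3 (z=-10.2): ¬low=1−0.65=0.35 → w = 0.35
R4 (z=6.0): wide=0.88, negligible=0.70; AND[max(0, a+b−1)] → w = 0.58
Weighted average = (0.00·-5.0 + 0.00·-7.3 + 0.35·-10.2 + 0.58·6.0) / (0.00 + 0.00 + 0.35 + 0.58)
  = -0.0900 / 0.9300 = -0.10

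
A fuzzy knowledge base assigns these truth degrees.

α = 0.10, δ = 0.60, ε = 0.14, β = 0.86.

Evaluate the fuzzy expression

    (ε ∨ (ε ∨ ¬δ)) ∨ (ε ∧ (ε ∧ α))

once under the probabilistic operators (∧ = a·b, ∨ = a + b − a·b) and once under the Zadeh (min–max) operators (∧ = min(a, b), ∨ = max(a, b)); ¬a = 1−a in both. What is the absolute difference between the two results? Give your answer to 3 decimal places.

0.157

Under probabilistic:
  ¬δ = 1 − 0.6000 = 0.4000
  ε ∨ ¬δ = a + b − a·b on (0.1400, 0.4000) = 0.4840
  ε ∨ (ε ∨ ¬δ) = a + b − a·b on (0.1400, 0.4840) = 0.5562
  ε ∧ α = a·b on (0.1400, 0.1000) = 0.0140
  ε ∧ (ε ∧ α) = a·b on (0.1400, 0.0140) = 0.0020
  (ε ∨ (ε ∨ ¬δ)) ∨ (ε ∧ (ε ∧ α)) = a + b − a·b on (0.5562, 0.0020) = 0.5571
  → value = 0.5571
Under Zadeh (min–max):
  ¬δ = 1 − 0.60 = 0.40
  ε ∨ ¬δ = max(a, b) on (0.14, 0.40) = 0.40
  ε ∨ (ε ∨ ¬δ) = max(a, b) on (0.14, 0.40) = 0.40
  ε ∧ α = min(a, b) on (0.14, 0.10) = 0.10
  ε ∧ (ε ∧ α) = min(a, b) on (0.14, 0.10) = 0.10
  (ε ∨ (ε ∨ ¬δ)) ∨ (ε ∧ (ε ∧ α)) = max(a, b) on (0.40, 0.10) = 0.40
  → value = 0.4000
|0.5571 − 0.4000| = 0.157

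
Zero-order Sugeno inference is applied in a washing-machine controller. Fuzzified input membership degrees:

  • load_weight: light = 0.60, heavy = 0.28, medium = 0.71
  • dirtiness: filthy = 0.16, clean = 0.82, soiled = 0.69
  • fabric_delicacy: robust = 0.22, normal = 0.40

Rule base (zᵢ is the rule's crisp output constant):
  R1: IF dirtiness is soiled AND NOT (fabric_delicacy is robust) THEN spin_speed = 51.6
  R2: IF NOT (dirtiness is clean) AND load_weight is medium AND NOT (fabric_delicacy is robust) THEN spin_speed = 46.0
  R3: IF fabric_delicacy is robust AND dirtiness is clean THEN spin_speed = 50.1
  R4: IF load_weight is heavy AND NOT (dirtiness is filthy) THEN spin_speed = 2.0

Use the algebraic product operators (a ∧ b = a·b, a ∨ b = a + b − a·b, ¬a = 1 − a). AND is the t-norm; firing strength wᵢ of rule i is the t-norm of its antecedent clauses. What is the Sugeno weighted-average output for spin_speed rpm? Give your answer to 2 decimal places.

39.74

R1 (z=51.6): soiled=0.69, ¬robust=1−0.22=0.78; AND[a·b] → w = 0.5382
R2 (z=46.0): ¬clean=1−0.82=0.18, medium=0.71, ¬robust=1−0.22=0.78; AND[a·b] → w = 0.0997
R3 (z=50.1): robust=0.22, clean=0.82; AND[a·b] → w = 0.1804
R4 (z=2.0): heavy=0.28, ¬filthy=1−0.16=0.84; AND[a·b] → w = 0.2352
Weighted average = (0.5382·51.6 + 0.0997·46.0 + 0.1804·50.1 + 0.2352·2.0) / (0.5382 + 0.0997 + 0.1804 + 0.2352)
  = 41.8650 / 1.0535 = 39.74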